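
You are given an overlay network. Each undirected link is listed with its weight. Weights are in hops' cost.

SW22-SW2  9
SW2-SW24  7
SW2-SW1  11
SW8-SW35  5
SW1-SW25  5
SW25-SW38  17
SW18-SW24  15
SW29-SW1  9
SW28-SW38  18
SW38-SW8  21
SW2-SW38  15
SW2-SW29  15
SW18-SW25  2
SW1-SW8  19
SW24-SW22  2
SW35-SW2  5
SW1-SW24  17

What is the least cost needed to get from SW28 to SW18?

37 hops' cost

Settle nodes by increasing distance from SW28:
SW28: 0
SW38: 18  (via SW28)
SW2: 33  (via SW38)
SW25: 35  (via SW38)
SW18: 37  (via SW25)
Shortest route: SW28–SW38–SW25–SW18 = 37 hops' cost.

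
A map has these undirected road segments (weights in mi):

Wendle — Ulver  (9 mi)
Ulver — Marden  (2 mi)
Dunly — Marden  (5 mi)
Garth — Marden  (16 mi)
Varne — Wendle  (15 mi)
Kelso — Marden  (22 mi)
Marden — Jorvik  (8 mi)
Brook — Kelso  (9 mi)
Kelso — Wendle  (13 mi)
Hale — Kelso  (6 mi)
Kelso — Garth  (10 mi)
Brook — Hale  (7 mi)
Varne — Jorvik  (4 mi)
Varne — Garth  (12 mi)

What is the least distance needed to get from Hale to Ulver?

Candidate routes:
Hale–Kelso–Wendle–Ulver: 6+13+9 = 28
Hale–Kelso–Marden–Ulver: 6+22+2 = 30
The minimum is 28 mi via Hale–Kelso–Wendle–Ulver.

28 mi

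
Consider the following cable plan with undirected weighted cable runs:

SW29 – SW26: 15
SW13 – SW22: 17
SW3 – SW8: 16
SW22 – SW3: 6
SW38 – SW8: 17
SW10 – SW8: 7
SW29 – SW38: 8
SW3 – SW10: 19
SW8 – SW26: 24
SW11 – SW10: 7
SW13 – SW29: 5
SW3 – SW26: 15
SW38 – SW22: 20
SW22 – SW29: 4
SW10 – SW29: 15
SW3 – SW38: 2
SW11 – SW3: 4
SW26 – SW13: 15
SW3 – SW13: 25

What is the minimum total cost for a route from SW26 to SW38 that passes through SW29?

Best SW26 to SW29: SW26 → SW29 costing 15
Shortest SW29→SW38: SW29 → SW38 = 8
Total via SW29: 15 + 8 = 23.

23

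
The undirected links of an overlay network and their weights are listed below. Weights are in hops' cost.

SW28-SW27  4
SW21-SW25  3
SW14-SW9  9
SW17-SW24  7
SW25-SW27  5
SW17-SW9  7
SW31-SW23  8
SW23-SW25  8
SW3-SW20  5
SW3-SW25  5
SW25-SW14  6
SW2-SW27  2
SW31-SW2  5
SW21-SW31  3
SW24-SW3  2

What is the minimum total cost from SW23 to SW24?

15 hops' cost

Settle nodes by increasing distance from SW23:
SW23: 0
SW31: 8  (via SW23)
SW25: 8  (via SW23)
SW21: 11  (via SW31)
SW27: 13  (via SW25)
SW2: 13  (via SW31)
SW3: 13  (via SW25)
SW14: 14  (via SW25)
SW24: 15  (via SW3)
Shortest route: SW23–SW25–SW3–SW24 = 15 hops' cost.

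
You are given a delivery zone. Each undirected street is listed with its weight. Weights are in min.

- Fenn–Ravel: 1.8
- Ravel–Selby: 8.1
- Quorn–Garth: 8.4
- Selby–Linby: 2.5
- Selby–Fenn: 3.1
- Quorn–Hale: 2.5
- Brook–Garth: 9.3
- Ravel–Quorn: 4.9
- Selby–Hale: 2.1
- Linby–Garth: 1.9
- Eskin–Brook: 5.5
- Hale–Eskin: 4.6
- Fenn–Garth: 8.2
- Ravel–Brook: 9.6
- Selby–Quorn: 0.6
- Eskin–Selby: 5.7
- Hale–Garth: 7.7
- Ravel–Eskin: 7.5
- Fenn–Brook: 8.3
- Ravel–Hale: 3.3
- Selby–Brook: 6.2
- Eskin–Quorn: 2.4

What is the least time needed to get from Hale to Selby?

2.1 min

Shortest distances from Hale:
Hale: 0
Selby: 2.1  (via Hale)
Shortest route: Hale–Selby = 2.1 min.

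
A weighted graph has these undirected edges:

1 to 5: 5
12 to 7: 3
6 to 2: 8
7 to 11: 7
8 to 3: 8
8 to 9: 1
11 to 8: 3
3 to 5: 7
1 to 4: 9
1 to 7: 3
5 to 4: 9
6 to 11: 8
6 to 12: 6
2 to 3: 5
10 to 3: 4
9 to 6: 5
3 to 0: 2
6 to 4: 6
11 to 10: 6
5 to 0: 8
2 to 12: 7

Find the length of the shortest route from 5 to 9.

Running Dijkstra from 5:
5: 0
1: 5  (via 5)
3: 7  (via 5)
0: 8  (via 5)
7: 8  (via 1)
4: 9  (via 5)
10: 11  (via 3)
12: 11  (via 7)
2: 12  (via 3)
6: 15  (via 4)
8: 15  (via 3)
11: 15  (via 7)
9: 16  (via 8)
Shortest route: 5 → 3 → 8 → 9 = 16.

16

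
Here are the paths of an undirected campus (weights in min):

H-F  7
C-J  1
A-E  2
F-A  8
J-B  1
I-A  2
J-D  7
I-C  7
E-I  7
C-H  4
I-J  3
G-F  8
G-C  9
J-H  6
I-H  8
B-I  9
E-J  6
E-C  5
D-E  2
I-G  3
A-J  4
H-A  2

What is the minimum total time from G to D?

Compare a few routes:
G - I - E - D: 3+7+2 = 12
G - I - J - A - E - D: 3+3+4+2+2 = 14
G - I - J - D: 3+3+7 = 13
G - I - A - E - D: 3+2+2+2 = 9
Cheapest is G - I - A - E - D at 9 min.

9 min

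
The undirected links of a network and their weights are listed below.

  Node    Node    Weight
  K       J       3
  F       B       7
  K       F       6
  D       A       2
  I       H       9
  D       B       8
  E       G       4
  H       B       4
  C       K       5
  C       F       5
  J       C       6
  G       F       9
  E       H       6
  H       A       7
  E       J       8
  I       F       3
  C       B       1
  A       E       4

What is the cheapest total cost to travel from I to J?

Settle nodes by increasing distance from I:
I: 0
F: 3  (via I)
C: 8  (via F)
B: 9  (via C)
H: 9  (via I)
K: 9  (via F)
G: 12  (via F)
J: 12  (via K)
Shortest route: I → F → K → J = 12.

12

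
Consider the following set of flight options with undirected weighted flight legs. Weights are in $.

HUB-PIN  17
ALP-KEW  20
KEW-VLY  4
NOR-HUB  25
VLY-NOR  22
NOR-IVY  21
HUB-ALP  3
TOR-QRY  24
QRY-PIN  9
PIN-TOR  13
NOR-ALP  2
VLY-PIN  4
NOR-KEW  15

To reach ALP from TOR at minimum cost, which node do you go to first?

PIN

Compare a few routes:
TOR - PIN - VLY - KEW - NOR - ALP: 13+4+4+15+2 = 38
TOR - PIN - VLY - NOR - ALP: 13+4+22+2 = 41
TOR - PIN - VLY - KEW - ALP: 13+4+4+20 = 41
TOR - PIN - HUB - ALP: 13+17+3 = 33
Cheapest is TOR - PIN - HUB - ALP at $33.
So from TOR the first move is to PIN.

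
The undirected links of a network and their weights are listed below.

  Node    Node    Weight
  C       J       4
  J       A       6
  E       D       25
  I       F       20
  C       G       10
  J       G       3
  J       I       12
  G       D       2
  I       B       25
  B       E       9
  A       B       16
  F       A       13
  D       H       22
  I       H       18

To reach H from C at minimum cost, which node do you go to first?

Candidate routes:
C - J - G - D - H: 4+3+2+22 = 31
C - G - D - H: 10+2+22 = 34
Cheapest is C - J - G - D - H at 31.
So from C the first move is to J.

J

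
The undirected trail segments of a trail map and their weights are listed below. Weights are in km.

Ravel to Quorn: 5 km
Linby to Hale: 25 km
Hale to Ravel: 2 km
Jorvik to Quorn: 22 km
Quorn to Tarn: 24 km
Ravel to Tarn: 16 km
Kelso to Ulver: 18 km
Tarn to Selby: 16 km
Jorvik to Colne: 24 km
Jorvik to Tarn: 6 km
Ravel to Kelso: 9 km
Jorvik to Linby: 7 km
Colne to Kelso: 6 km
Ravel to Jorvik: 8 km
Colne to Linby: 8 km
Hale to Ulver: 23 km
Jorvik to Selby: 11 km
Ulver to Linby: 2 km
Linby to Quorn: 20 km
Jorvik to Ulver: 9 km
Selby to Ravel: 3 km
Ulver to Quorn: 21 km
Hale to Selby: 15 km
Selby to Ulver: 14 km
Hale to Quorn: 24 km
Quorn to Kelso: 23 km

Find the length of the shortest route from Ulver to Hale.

19 km

Settle nodes by increasing distance from Ulver:
Ulver: 0
Linby: 2  (via Ulver)
Jorvik: 9  (via Ulver)
Colne: 10  (via Linby)
Selby: 14  (via Ulver)
Tarn: 15  (via Jorvik)
Kelso: 16  (via Colne)
Ravel: 17  (via Jorvik)
Hale: 19  (via Ravel)
Shortest route: Ulver–Jorvik–Ravel–Hale = 19 km.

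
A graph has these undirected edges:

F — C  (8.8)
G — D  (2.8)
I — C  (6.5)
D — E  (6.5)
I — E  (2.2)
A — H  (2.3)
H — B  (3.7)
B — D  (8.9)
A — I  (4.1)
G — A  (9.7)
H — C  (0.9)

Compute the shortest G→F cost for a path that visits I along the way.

Best G to I: G–D–E–I costing 11.5
Best I to F: I–C–F costing 15.3
Total via I: 11.5 + 15.3 = 26.8.

26.8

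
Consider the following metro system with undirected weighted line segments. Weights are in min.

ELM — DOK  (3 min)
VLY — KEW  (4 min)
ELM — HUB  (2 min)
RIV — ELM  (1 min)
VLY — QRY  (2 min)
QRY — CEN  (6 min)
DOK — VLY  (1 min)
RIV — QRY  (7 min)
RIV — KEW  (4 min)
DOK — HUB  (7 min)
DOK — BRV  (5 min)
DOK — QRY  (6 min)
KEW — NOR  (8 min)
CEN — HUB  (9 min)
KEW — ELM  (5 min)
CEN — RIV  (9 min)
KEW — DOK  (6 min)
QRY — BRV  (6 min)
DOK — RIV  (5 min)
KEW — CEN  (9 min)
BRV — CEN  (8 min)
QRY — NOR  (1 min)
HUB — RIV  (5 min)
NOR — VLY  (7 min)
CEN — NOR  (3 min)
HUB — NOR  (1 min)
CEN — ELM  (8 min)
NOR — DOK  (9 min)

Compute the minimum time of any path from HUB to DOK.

5 min

Running Dijkstra from HUB:
HUB: 0
NOR: 1  (via HUB)
QRY: 2  (via NOR)
ELM: 2  (via HUB)
RIV: 3  (via ELM)
VLY: 4  (via QRY)
CEN: 4  (via NOR)
DOK: 5  (via ELM)
Shortest route: HUB → ELM → DOK = 5 min.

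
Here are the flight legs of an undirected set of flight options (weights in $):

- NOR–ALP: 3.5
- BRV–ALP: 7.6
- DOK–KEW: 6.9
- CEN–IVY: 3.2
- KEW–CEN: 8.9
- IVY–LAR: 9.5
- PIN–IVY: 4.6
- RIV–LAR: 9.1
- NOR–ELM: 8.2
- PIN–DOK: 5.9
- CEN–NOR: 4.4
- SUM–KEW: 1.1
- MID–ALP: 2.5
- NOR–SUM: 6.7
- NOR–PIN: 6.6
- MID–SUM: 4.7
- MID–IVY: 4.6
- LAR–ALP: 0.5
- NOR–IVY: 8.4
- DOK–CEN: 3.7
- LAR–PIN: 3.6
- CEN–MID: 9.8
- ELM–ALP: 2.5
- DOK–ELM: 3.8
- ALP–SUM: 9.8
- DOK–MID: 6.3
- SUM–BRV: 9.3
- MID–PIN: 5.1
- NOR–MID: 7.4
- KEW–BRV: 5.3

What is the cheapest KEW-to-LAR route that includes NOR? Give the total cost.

Shortest KEW→NOR: KEW–SUM–NOR = 7.8
Shortest NOR→LAR: NOR–ALP–LAR = 4
Total via NOR: 7.8 + 4 = $11.8.

$11.8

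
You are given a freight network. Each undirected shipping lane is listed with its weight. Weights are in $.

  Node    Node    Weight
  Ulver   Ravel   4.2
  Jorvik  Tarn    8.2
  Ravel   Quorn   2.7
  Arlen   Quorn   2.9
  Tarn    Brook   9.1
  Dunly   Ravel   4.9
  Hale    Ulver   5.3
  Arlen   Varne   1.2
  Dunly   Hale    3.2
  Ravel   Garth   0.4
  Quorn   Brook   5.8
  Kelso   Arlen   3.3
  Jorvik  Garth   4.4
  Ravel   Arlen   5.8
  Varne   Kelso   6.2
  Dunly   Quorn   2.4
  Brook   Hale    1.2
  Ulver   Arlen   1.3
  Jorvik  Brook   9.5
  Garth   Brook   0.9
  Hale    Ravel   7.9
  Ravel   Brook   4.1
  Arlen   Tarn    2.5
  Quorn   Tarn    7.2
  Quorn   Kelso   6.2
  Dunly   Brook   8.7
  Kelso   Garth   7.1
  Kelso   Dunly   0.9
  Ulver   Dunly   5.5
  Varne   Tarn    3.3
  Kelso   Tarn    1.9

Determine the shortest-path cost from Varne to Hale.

Running Dijkstra from Varne:
Varne: 0
Arlen: 1.2  (via Varne)
Ulver: 2.5  (via Arlen)
Tarn: 3.3  (via Varne)
Quorn: 4.1  (via Arlen)
Kelso: 4.5  (via Arlen)
Dunly: 5.4  (via Kelso)
Ravel: 6.7  (via Ulver)
Garth: 7.1  (via Ravel)
Hale: 7.8  (via Ulver)
Shortest route: Varne → Arlen → Ulver → Hale = $7.8.

$7.8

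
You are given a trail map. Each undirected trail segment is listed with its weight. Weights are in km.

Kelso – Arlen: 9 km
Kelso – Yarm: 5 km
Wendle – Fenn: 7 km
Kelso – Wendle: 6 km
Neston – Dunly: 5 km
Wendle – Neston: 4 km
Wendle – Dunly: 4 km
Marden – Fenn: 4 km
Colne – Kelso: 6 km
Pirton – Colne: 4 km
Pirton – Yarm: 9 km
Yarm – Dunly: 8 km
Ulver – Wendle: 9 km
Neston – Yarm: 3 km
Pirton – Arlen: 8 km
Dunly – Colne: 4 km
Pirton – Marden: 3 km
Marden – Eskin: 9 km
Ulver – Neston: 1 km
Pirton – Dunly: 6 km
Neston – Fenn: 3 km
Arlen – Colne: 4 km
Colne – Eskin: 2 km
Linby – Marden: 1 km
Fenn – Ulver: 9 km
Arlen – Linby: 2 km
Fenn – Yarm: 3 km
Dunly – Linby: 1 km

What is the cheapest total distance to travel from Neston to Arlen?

8 km

Settle nodes by increasing distance from Neston:
Neston: 0
Ulver: 1  (via Neston)
Yarm: 3  (via Neston)
Fenn: 3  (via Neston)
Wendle: 4  (via Neston)
Dunly: 5  (via Neston)
Linby: 6  (via Dunly)
Marden: 7  (via Fenn)
Arlen: 8  (via Linby)
Shortest route: Neston → Dunly → Linby → Arlen = 8 km.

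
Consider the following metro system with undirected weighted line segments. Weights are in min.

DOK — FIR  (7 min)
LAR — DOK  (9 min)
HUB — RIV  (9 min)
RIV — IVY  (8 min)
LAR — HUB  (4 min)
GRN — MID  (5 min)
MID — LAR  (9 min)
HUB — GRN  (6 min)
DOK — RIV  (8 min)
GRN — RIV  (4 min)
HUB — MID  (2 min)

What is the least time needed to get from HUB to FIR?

Candidate routes:
HUB–GRN–RIV–DOK–FIR: 6+4+8+7 = 25
HUB–LAR–DOK–FIR: 4+9+7 = 20
HUB–RIV–DOK–FIR: 9+8+7 = 24
HUB–MID–GRN–RIV–DOK–FIR: 2+5+4+8+7 = 26
Cheapest is HUB–LAR–DOK–FIR at 20 min.

20 min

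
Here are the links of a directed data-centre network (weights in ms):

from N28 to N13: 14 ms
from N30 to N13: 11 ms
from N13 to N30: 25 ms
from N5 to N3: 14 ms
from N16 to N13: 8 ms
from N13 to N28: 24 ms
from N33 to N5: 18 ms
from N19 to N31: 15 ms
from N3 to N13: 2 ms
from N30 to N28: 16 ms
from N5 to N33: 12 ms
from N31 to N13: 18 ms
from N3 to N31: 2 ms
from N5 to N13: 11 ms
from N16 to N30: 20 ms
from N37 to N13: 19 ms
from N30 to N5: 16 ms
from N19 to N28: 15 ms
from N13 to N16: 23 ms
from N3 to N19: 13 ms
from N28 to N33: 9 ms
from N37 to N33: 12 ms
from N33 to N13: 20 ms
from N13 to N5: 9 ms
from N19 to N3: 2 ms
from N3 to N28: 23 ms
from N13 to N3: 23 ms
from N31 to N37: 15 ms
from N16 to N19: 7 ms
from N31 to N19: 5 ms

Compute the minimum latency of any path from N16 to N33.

29 ms

Settle nodes by increasing distance from N16:
N16: 0
N19: 7  (via N16)
N13: 8  (via N16)
N3: 9  (via N19)
N31: 11  (via N3)
N5: 17  (via N13)
N30: 20  (via N16)
N28: 22  (via N19)
N37: 26  (via N31)
N33: 29  (via N5)
Shortest route: N16 → N13 → N5 → N33 = 29 ms.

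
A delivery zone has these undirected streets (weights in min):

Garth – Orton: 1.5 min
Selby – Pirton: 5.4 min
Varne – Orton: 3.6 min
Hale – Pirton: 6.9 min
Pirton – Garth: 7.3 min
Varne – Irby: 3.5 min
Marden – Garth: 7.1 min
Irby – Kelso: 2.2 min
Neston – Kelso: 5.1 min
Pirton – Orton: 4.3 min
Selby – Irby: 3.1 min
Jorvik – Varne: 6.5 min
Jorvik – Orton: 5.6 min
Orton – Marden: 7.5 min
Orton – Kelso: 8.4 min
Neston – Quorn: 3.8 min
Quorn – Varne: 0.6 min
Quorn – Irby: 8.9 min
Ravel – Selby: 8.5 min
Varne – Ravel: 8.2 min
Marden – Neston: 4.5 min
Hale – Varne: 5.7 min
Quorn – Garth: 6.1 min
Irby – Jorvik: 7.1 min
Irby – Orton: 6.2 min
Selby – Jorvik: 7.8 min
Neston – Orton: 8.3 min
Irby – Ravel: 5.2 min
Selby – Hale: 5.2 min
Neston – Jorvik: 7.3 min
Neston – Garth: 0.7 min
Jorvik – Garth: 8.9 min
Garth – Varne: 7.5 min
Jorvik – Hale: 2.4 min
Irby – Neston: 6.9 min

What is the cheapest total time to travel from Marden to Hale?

Settle nodes by increasing distance from Marden:
Marden: 0
Neston: 4.5  (via Marden)
Garth: 5.2  (via Neston)
Orton: 6.7  (via Garth)
Quorn: 8.3  (via Neston)
Varne: 8.9  (via Quorn)
Kelso: 9.6  (via Neston)
Pirton: 11  (via Orton)
Irby: 11.4  (via Neston)
Jorvik: 11.8  (via Neston)
Hale: 14.2  (via Jorvik)
Shortest route: Marden → Neston → Jorvik → Hale = 14.2 min.

14.2 min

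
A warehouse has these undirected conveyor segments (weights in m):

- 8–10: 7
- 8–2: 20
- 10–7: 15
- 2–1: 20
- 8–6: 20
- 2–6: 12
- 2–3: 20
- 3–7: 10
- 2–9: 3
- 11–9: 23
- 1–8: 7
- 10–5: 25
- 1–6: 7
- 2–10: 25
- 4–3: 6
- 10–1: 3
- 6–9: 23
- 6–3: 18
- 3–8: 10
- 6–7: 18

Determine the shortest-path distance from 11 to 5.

Candidate routes:
11 → 9 → 2 → 1 → 10 → 5: 23+3+20+3+25 = 74
11 → 9 → 2 → 6 → 1 → 10 → 5: 23+3+12+7+3+25 = 73
The minimum is 73 m via 11 → 9 → 2 → 6 → 1 → 10 → 5.

73 m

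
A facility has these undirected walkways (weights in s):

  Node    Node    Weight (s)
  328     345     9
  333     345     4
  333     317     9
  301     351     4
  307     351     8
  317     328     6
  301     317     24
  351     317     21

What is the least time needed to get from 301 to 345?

Candidate routes:
301 - 317 - 333 - 345: 24+9+4 = 37
301 - 351 - 317 - 333 - 345: 4+21+9+4 = 38
Cheapest is 301 - 317 - 333 - 345 at 37 s.

37 s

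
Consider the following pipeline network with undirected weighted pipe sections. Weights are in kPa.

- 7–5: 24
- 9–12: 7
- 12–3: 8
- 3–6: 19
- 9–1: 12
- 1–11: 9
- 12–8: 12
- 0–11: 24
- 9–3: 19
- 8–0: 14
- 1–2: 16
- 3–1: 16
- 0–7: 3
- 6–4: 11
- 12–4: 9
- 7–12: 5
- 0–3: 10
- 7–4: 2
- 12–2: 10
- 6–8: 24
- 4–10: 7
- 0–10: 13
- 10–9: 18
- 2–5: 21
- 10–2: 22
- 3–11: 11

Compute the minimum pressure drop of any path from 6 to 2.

28 kPa

Candidate routes:
6 - 4 - 10 - 2: 11+7+22 = 40
6 - 4 - 7 - 12 - 2: 11+2+5+10 = 28
6 - 3 - 12 - 2: 19+8+10 = 37
6 - 4 - 12 - 2: 11+9+10 = 30
Cheapest is 6 - 4 - 7 - 12 - 2 at 28 kPa.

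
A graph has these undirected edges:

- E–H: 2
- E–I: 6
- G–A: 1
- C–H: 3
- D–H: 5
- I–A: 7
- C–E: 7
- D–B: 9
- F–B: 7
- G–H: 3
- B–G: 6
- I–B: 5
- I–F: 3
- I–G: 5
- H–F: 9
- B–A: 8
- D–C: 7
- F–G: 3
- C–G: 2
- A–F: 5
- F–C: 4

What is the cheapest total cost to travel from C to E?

5

Running Dijkstra from C:
C: 0
G: 2  (via C)
A: 3  (via G)
H: 3  (via C)
F: 4  (via C)
E: 5  (via H)
Shortest route: C–H–E = 5.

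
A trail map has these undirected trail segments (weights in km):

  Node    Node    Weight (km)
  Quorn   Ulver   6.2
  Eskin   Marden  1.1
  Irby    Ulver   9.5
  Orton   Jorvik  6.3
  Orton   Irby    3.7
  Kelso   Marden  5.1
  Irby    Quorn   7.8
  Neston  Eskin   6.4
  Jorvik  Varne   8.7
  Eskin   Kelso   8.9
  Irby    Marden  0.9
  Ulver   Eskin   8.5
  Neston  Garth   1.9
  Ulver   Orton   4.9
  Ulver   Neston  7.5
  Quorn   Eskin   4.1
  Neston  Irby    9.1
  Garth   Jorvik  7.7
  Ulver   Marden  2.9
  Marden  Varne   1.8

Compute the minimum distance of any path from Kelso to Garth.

14.5 km

Candidate routes:
Kelso - Marden - Eskin - Neston - Garth: 5.1+1.1+6.4+1.9 = 14.5
Kelso - Marden - Irby - Neston - Garth: 5.1+0.9+9.1+1.9 = 17
Cheapest is Kelso - Marden - Eskin - Neston - Garth at 14.5 km.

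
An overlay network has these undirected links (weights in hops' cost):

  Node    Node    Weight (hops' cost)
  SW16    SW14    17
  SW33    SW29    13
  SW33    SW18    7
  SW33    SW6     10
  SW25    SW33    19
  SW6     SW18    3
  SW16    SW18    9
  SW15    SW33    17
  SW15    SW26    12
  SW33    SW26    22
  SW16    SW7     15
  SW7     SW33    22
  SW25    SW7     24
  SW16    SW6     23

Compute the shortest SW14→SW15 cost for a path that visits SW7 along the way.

Best SW14 to SW7: SW14 → SW16 → SW7 costing 32
Best SW7 to SW15: SW7 → SW33 → SW15 costing 39
Total via SW7: 32 + 39 = 71 hops' cost.

71 hops' cost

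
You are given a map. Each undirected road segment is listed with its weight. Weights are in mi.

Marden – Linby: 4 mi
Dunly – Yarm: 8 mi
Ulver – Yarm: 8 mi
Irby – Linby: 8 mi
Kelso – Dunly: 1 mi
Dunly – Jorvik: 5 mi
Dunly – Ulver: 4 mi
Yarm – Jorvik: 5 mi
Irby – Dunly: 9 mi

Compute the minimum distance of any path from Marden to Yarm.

29 mi

Shortest distances from Marden:
Marden: 0
Linby: 4  (via Marden)
Irby: 12  (via Linby)
Dunly: 21  (via Irby)
Kelso: 22  (via Dunly)
Ulver: 25  (via Dunly)
Jorvik: 26  (via Dunly)
Yarm: 29  (via Dunly)
Shortest route: Marden → Linby → Irby → Dunly → Yarm = 29 mi.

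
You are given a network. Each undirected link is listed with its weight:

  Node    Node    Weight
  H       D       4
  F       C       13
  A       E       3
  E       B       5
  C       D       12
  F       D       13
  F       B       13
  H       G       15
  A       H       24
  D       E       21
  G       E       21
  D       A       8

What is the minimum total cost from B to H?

20

Candidate routes:
B → E → A → D → H: 5+3+8+4 = 20
B → E → D → H: 5+21+4 = 30
The minimum is 20 via B → E → A → D → H.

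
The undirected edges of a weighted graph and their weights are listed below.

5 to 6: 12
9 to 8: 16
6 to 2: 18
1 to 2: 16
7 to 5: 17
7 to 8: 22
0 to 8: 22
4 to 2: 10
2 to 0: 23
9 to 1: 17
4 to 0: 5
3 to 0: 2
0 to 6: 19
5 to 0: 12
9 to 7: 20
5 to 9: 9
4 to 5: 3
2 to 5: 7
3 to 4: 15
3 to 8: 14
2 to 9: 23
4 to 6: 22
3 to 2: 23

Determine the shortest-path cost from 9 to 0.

Compare a few routes:
9 → 5 → 4 → 3 → 0: 9+3+15+2 = 29
9 → 5 → 4 → 0: 9+3+5 = 17
9 → 5 → 2 → 4 → 0: 9+7+10+5 = 31
9 → 5 → 0: 9+12 = 21
Cheapest is 9 → 5 → 4 → 0 at 17.

17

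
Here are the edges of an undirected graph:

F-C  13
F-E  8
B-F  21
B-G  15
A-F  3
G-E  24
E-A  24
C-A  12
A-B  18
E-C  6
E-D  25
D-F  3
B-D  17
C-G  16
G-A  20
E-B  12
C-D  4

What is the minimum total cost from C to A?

Compare a few routes:
C → D → F → A: 4+3+3 = 10
C → A: 12 = 12
The minimum is 10 via C → D → F → A.

10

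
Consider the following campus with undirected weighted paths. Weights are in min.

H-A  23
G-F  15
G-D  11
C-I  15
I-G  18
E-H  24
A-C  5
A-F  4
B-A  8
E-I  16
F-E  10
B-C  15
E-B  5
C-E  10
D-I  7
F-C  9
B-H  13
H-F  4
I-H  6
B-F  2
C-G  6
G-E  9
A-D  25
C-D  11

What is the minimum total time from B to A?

Shortest distances from B:
B: 0
F: 2  (via B)
E: 5  (via B)
A: 6  (via F)
Shortest route: B → F → A = 6 min.

6 min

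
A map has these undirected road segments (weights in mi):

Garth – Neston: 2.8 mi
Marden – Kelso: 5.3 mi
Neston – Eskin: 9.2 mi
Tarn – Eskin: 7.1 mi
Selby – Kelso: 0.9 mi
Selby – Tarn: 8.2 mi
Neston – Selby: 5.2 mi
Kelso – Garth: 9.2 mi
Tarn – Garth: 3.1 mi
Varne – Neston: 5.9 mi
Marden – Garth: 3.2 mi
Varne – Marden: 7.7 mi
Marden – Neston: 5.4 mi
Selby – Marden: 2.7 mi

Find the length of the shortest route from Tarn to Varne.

11.8 mi

Shortest distances from Tarn:
Tarn: 0
Garth: 3.1  (via Tarn)
Neston: 5.9  (via Garth)
Marden: 6.3  (via Garth)
Eskin: 7.1  (via Tarn)
Selby: 8.2  (via Tarn)
Kelso: 9.1  (via Selby)
Varne: 11.8  (via Neston)
Shortest route: Tarn → Garth → Neston → Varne = 11.8 mi.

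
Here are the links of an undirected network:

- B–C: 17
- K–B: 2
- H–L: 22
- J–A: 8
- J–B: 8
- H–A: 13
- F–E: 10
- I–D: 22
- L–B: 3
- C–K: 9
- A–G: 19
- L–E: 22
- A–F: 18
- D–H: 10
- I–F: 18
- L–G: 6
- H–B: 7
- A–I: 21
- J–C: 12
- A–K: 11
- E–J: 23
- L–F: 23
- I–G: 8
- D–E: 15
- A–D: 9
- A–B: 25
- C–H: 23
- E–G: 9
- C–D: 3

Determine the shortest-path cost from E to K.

Enumerating some paths:
E → G → L → B → K: 9+6+3+2 = 20
E → J → B → K: 23+8+2 = 33
E → D → C → K: 15+3+9 = 27
E → L → B → K: 22+3+2 = 27
Cheapest is E → G → L → B → K at 20.

20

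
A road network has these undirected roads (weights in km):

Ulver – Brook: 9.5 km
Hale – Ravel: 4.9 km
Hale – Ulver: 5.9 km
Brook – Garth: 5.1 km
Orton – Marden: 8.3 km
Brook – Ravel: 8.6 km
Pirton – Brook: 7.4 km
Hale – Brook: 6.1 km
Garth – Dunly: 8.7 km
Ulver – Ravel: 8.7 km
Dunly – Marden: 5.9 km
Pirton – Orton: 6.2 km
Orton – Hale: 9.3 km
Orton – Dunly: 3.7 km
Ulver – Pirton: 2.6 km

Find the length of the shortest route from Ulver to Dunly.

Shortest distances from Ulver:
Ulver: 0
Pirton: 2.6  (via Ulver)
Hale: 5.9  (via Ulver)
Ravel: 8.7  (via Ulver)
Orton: 8.8  (via Pirton)
Brook: 9.5  (via Ulver)
Dunly: 12.5  (via Orton)
Shortest route: Ulver–Pirton–Orton–Dunly = 12.5 km.

12.5 km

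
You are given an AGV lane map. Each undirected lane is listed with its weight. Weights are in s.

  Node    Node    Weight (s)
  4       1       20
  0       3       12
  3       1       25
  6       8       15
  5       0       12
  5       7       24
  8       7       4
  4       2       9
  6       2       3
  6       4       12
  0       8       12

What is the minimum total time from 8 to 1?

47 s

Settle nodes by increasing distance from 8:
8: 0
7: 4  (via 8)
0: 12  (via 8)
6: 15  (via 8)
2: 18  (via 6)
3: 24  (via 0)
5: 24  (via 0)
4: 27  (via 6)
1: 47  (via 4)
Shortest route: 8 → 6 → 4 → 1 = 47 s.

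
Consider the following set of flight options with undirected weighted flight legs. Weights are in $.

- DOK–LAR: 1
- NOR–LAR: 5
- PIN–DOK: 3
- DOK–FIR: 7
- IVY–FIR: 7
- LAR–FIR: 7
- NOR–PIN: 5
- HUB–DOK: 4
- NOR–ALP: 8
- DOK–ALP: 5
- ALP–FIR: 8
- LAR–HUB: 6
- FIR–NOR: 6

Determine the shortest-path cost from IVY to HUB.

$18

Candidate routes:
IVY–FIR–LAR–DOK–HUB: 7+7+1+4 = 19
IVY–FIR–LAR–HUB: 7+7+6 = 20
IVY–FIR–DOK–HUB: 7+7+4 = 18
The minimum is $18 via IVY–FIR–DOK–HUB.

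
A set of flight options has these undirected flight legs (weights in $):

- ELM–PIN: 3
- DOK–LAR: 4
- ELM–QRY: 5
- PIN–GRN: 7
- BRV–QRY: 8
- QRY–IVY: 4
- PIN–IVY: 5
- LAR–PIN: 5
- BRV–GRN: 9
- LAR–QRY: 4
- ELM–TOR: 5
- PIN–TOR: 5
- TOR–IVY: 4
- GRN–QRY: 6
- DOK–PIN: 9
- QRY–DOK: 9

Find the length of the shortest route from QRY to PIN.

Shortest distances from QRY:
QRY: 0
LAR: 4  (via QRY)
IVY: 4  (via QRY)
ELM: 5  (via QRY)
GRN: 6  (via QRY)
BRV: 8  (via QRY)
DOK: 8  (via LAR)
TOR: 8  (via IVY)
PIN: 8  (via ELM)
Shortest route: QRY–ELM–PIN = $8.

$8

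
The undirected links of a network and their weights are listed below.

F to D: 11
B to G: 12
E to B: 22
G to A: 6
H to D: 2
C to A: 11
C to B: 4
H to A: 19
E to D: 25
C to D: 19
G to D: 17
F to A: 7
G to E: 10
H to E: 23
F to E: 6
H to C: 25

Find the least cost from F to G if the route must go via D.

Best F to D: F–D costing 11
Best D to G: D–G costing 17
Total via D: 11 + 17 = 28.

28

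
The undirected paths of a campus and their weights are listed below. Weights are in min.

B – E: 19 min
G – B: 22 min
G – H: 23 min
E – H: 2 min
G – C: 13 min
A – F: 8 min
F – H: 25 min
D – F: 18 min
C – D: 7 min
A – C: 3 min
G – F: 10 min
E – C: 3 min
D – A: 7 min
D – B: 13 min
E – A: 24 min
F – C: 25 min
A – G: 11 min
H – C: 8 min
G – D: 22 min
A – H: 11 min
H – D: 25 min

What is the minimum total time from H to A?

8 min

Candidate routes:
H → E → C → A: 2+3+3 = 8
H → C → A: 8+3 = 11
H → A: 11 = 11
Cheapest is H → E → C → A at 8 min.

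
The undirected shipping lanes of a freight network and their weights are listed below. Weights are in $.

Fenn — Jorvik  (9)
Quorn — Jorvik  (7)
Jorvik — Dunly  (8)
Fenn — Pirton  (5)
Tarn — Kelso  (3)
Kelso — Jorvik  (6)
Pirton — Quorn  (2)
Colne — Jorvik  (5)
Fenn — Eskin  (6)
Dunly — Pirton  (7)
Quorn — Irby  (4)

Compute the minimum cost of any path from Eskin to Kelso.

Shortest distances from Eskin:
Eskin: 0
Fenn: 6  (via Eskin)
Pirton: 11  (via Fenn)
Quorn: 13  (via Pirton)
Jorvik: 15  (via Fenn)
Irby: 17  (via Quorn)
Dunly: 18  (via Pirton)
Colne: 20  (via Jorvik)
Kelso: 21  (via Jorvik)
Shortest route: Eskin → Fenn → Jorvik → Kelso = $21.

$21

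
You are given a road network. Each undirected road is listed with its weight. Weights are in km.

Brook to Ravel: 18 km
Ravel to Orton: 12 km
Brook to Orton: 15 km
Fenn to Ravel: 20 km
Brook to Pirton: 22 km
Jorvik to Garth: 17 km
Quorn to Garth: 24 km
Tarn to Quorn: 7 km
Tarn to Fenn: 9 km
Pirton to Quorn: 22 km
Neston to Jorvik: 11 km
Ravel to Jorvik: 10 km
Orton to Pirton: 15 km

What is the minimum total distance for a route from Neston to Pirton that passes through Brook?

Best Neston to Brook: Neston → Jorvik → Ravel → Brook costing 39
Shortest Brook→Pirton: Brook → Pirton = 22
Total via Brook: 39 + 22 = 61 km.

61 km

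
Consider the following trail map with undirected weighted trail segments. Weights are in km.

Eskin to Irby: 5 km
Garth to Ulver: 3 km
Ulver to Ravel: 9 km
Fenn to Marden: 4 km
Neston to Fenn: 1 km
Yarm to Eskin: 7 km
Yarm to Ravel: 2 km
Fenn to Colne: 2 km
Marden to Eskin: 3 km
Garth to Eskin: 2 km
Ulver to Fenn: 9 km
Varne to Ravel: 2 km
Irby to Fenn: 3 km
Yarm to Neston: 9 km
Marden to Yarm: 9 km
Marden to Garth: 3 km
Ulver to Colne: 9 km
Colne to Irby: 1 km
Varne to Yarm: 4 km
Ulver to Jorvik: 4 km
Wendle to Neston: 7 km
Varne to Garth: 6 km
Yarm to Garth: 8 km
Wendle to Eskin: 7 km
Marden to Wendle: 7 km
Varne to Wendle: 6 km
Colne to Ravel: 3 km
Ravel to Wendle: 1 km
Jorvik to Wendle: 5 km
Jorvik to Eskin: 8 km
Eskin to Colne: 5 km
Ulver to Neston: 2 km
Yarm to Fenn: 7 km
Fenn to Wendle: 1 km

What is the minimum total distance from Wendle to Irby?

Candidate routes:
Wendle → Ravel → Colne → Irby: 1+3+1 = 5
Wendle → Ravel → Colne → Fenn → Irby: 1+3+2+3 = 9
Wendle → Fenn → Irby: 1+3 = 4
Cheapest is Wendle → Fenn → Irby at 4 km.

4 km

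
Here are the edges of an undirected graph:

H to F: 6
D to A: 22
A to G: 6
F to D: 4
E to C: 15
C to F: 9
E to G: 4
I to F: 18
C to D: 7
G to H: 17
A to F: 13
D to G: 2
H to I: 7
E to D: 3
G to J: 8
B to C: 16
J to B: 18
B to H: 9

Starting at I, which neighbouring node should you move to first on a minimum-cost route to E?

Compare a few routes:
I → H → F → D → G → E: 7+6+4+2+4 = 23
I → F → D → E: 18+4+3 = 25
I → H → G → E: 7+17+4 = 28
I → H → F → D → E: 7+6+4+3 = 20
The minimum is 20 via I → H → F → D → E.
So from I the first move is to H.

H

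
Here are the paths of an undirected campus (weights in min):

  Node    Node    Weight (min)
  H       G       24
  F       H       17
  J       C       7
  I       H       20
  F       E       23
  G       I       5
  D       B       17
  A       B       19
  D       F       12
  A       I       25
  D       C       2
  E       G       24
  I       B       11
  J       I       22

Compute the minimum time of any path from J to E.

Settle nodes by increasing distance from J:
J: 0
C: 7  (via J)
D: 9  (via C)
F: 21  (via D)
I: 22  (via J)
B: 26  (via D)
G: 27  (via I)
H: 38  (via F)
E: 44  (via F)
Shortest route: J–C–D–F–E = 44 min.

44 min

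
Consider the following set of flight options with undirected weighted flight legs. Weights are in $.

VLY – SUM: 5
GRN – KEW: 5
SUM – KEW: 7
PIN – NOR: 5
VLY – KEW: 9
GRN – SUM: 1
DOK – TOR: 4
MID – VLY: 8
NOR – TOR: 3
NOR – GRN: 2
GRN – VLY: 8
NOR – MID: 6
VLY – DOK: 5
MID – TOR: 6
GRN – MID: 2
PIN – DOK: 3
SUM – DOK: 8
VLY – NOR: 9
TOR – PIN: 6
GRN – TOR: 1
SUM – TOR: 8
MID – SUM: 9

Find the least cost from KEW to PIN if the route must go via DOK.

$13

Best KEW to DOK: KEW–GRN–TOR–DOK costing 10
Best DOK to PIN: DOK–PIN costing 3
Total via DOK: 10 + 3 = $13.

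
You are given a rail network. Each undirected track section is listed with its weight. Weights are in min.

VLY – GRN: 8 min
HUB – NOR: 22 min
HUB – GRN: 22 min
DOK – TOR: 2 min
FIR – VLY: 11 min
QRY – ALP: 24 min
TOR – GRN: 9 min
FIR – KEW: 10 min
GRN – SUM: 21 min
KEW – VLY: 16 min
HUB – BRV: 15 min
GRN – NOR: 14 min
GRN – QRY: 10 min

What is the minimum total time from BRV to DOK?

Candidate routes:
BRV → HUB → GRN → TOR → DOK: 15+22+9+2 = 48
BRV → HUB → NOR → GRN → TOR → DOK: 15+22+14+9+2 = 62
The minimum is 48 min via BRV → HUB → GRN → TOR → DOK.

48 min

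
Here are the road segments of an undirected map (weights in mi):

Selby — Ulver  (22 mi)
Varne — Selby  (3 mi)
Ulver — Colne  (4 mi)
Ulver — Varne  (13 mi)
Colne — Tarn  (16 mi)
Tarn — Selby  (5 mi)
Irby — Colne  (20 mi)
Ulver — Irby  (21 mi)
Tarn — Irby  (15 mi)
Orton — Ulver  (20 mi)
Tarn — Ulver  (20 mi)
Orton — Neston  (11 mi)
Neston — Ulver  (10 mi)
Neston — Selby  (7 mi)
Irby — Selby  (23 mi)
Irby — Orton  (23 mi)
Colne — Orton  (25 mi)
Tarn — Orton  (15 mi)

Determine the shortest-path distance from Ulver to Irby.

Compare a few routes:
Ulver–Irby: 21 = 21
Ulver–Tarn–Irby: 20+15 = 35
Ulver–Colne–Irby: 4+20 = 24
The minimum is 21 mi via Ulver–Irby.

21 mi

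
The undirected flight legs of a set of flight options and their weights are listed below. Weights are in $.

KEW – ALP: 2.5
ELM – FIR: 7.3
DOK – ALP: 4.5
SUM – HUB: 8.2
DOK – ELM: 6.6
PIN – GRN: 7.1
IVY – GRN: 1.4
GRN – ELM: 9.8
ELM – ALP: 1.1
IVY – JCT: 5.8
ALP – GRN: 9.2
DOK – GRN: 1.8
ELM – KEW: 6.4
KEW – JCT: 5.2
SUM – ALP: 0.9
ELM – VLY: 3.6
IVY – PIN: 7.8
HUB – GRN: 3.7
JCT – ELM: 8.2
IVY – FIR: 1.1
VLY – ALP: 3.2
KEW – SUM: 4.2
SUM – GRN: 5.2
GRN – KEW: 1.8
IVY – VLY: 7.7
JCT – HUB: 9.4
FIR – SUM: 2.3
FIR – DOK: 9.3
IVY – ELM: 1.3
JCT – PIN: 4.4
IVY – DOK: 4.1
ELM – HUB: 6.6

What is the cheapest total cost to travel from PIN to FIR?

Running Dijkstra from PIN:
PIN: 0
JCT: 4.4  (via PIN)
GRN: 7.1  (via PIN)
IVY: 7.8  (via PIN)
DOK: 8.9  (via GRN)
FIR: 8.9  (via IVY)
Shortest route: PIN → IVY → FIR = $8.9.

$8.9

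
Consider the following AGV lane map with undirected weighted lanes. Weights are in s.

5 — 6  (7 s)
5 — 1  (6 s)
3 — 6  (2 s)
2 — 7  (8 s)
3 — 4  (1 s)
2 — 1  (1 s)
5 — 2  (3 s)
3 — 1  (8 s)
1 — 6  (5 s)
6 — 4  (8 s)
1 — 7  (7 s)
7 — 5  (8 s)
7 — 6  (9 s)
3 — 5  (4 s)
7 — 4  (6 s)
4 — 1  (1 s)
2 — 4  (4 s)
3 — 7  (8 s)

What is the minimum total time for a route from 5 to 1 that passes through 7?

Best 5 to 7: 5 → 7 costing 8
Shortest 7→1: 7 → 1 = 7
Total via 7: 8 + 7 = 15 s.

15 s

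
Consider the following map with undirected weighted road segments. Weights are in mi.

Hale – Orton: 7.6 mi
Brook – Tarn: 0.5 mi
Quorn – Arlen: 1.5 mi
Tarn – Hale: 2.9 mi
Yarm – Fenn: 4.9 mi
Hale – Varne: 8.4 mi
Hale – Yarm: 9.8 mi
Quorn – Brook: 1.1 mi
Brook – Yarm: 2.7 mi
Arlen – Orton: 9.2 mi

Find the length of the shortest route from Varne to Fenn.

19.4 mi

Shortest distances from Varne:
Varne: 0
Hale: 8.4  (via Varne)
Tarn: 11.3  (via Hale)
Brook: 11.8  (via Tarn)
Quorn: 12.9  (via Brook)
Arlen: 14.4  (via Quorn)
Yarm: 14.5  (via Brook)
Orton: 16  (via Hale)
Fenn: 19.4  (via Yarm)
Shortest route: Varne → Hale → Tarn → Brook → Yarm → Fenn = 19.4 mi.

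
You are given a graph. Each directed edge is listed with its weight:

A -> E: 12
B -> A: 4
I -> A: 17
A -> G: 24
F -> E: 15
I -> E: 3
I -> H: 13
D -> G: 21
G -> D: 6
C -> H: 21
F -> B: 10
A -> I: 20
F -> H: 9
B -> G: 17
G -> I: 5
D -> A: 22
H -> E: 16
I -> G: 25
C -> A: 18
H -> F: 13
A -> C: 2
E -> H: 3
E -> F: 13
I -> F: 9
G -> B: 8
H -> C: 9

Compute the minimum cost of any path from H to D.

Compare a few routes:
H–F–B–G–D: 13+10+17+6 = 46
H–E–F–B–G–D: 16+13+10+17+6 = 62
H–F–B–A–G–D: 13+10+4+24+6 = 57
H–C–A–G–D: 9+18+24+6 = 57
The minimum is 46 via H–F–B–G–D.

46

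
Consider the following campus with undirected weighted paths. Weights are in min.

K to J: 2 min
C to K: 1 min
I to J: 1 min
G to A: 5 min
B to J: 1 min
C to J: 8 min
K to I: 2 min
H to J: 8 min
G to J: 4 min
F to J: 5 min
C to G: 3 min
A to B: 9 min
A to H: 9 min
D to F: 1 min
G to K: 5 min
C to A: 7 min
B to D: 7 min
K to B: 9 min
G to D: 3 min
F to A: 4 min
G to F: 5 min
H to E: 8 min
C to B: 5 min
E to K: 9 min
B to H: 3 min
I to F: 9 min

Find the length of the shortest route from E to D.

16 min

Shortest distances from E:
E: 0
H: 8  (via E)
K: 9  (via E)
C: 10  (via K)
B: 11  (via H)
I: 11  (via K)
J: 11  (via K)
G: 13  (via C)
D: 16  (via G)
Shortest route: E → K → C → G → D = 16 min.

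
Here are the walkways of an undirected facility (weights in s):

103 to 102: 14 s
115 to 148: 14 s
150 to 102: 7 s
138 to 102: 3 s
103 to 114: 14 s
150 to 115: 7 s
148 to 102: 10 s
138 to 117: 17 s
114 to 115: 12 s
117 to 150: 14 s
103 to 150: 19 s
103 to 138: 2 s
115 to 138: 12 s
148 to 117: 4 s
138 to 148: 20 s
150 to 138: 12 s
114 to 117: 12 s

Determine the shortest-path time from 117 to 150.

14 s

Settle nodes by increasing distance from 117:
117: 0
148: 4  (via 117)
114: 12  (via 117)
150: 14  (via 117)
Shortest route: 117–150 = 14 s.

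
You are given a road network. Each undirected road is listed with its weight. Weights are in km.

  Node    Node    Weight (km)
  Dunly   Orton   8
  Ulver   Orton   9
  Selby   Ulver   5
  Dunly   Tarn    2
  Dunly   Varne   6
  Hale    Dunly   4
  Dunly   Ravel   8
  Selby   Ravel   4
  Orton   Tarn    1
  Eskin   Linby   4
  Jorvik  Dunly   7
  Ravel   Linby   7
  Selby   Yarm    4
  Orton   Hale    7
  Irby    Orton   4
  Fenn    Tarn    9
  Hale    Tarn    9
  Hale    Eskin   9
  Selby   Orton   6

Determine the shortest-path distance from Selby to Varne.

15 km

Shortest distances from Selby:
Selby: 0
Ravel: 4  (via Selby)
Yarm: 4  (via Selby)
Ulver: 5  (via Selby)
Orton: 6  (via Selby)
Tarn: 7  (via Orton)
Dunly: 9  (via Tarn)
Irby: 10  (via Orton)
Linby: 11  (via Ravel)
Hale: 13  (via Orton)
Varne: 15  (via Dunly)
Shortest route: Selby–Orton–Tarn–Dunly–Varne = 15 km.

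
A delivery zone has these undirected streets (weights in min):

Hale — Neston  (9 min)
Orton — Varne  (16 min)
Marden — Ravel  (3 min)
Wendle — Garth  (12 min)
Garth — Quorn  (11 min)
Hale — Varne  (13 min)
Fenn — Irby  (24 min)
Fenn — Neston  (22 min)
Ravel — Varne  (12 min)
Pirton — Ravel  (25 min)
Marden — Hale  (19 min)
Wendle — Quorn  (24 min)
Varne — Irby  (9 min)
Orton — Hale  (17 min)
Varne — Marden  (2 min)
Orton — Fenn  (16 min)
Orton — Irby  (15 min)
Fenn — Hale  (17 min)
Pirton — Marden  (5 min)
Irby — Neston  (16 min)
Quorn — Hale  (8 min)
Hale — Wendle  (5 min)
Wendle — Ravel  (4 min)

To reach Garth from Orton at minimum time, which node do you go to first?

Hale

Compare a few routes:
Orton–Varne–Ravel–Wendle–Garth: 16+12+4+12 = 44
Orton–Hale–Quorn–Garth: 17+8+11 = 36
Orton–Hale–Wendle–Garth: 17+5+12 = 34
Orton–Varne–Marden–Ravel–Wendle–Garth: 16+2+3+4+12 = 37
Cheapest is Orton–Hale–Wendle–Garth at 34 min.
So from Orton the first move is to Hale.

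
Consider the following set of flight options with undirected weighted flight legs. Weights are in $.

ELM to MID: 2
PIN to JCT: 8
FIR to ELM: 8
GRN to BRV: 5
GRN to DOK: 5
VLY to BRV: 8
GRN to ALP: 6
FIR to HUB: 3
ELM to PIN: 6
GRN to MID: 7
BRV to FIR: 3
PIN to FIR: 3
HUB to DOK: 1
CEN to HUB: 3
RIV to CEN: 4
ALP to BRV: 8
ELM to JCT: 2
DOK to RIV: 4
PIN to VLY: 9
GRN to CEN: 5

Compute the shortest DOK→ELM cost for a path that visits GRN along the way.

$14

Shortest DOK→GRN: DOK–GRN = 5
Shortest GRN→ELM: GRN–MID–ELM = 9
Total via GRN: 5 + 9 = $14.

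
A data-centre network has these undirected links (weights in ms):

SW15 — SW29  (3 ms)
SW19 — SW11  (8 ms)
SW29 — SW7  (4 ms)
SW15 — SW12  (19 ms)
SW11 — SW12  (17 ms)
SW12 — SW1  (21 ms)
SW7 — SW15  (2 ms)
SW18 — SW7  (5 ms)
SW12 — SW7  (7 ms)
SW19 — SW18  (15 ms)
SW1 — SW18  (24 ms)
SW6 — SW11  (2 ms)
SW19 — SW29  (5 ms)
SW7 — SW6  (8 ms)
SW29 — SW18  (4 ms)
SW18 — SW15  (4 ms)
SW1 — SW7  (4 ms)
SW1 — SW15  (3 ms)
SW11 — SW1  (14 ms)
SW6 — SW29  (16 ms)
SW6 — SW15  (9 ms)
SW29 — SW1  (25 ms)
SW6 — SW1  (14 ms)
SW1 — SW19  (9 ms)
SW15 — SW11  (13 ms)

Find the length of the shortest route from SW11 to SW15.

11 ms

Shortest distances from SW11:
SW11: 0
SW6: 2  (via SW11)
SW19: 8  (via SW11)
SW7: 10  (via SW6)
SW15: 11  (via SW6)
Shortest route: SW11–SW6–SW15 = 11 ms.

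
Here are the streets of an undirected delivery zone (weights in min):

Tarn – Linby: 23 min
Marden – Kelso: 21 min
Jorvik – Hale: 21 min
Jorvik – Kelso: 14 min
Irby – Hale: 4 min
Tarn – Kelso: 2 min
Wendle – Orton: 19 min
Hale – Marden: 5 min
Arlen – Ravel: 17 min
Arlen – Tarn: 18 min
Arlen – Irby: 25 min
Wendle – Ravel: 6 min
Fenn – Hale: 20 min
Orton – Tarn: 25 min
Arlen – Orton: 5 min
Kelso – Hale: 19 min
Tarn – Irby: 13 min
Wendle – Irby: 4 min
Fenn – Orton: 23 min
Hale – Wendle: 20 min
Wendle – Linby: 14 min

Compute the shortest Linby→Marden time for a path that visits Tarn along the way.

Shortest Linby→Tarn: Linby → Tarn = 23
Shortest Tarn→Marden: Tarn → Irby → Hale → Marden = 22
Total via Tarn: 23 + 22 = 45 min.

45 min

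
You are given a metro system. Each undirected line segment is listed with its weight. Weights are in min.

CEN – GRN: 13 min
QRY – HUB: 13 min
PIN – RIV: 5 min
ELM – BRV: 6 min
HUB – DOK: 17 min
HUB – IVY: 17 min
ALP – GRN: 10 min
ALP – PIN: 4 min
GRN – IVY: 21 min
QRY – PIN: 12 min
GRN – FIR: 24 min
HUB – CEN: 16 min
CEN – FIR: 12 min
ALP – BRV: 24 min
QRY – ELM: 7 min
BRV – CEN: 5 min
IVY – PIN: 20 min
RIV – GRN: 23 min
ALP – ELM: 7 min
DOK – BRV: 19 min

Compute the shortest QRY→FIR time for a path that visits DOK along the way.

Shortest QRY→DOK: QRY–HUB–DOK = 30
Shortest DOK→FIR: DOK–BRV–CEN–FIR = 36
Total via DOK: 30 + 36 = 66 min.

66 min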